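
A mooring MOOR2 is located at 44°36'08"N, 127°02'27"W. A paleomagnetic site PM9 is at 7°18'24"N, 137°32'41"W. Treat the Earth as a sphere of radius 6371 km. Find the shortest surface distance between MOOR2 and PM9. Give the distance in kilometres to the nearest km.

MOOR2: φ = +44.60222°, λ = -127.04083°
PM9: φ = +7.30667°, λ = -137.54472°
Δφ = -37.2956°,  Δλ = -10.5039°
a = sin²(Δφ/2) + cos φ₁ cos φ₂ sin²(Δλ/2) = 0.108157
c = 2·arcsin(√a) = 0.670218 rad = 38.4007°
d = R·c = 6371 × 0.670218 = 4270.0 km

4270 km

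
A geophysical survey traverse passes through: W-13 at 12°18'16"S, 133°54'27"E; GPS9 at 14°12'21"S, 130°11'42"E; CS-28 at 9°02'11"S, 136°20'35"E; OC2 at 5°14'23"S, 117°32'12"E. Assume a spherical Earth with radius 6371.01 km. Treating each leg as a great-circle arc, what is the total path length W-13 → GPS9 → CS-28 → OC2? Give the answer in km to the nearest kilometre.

W-13: φ = -12.30444°, λ = +133.90750°
GPS9: φ = -14.20583°, λ = +130.19500°
CS-28: φ = -9.03639°, λ = +136.34306°
OC2: φ = -5.23972°, λ = +117.53667°
W-13→GPS9: c = 0.071264 rad, d = 454.02 km
GPS9→CS-28: c = 0.138486 rad, d = 882.30 km
CS-28→OC2: c = 0.332279 rad, d = 2116.95 km
Total = 454.02 + 882.30 + 2116.95 = 3453.27 km

3453 km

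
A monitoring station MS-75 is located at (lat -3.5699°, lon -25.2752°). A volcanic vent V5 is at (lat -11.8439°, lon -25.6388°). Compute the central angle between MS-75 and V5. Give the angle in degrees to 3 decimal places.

8.282°

Δφ = -8.2740°,  Δλ = -0.3636°
a = sin²(Δφ/2) + cos φ₁ cos φ₂ sin²(Δλ/2) = 0.005214
c = 2·arcsin(√a) = 0.144545 rad = 8.2818°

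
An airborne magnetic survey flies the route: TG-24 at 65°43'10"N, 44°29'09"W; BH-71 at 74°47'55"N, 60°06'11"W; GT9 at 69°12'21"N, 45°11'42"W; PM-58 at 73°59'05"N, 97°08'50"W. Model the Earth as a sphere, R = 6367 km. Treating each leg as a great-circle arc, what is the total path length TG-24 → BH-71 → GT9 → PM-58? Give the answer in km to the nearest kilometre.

TG-24: φ = +65.71944°, λ = -44.48583°
BH-71: φ = +74.79861°, λ = -60.10306°
GT9: φ = +69.20583°, λ = -45.19500°
PM-58: φ = +73.98472°, λ = -97.14722°
TG-24→BH-71: c = 0.181962 rad, d = 1158.55 km
BH-71→GT9: c = 0.125731 rad, d = 800.53 km
GT9→PM-58: c = 0.287542 rad, d = 1830.78 km
Total = 1158.55 + 800.53 + 1830.78 = 3789.86 km

3790 km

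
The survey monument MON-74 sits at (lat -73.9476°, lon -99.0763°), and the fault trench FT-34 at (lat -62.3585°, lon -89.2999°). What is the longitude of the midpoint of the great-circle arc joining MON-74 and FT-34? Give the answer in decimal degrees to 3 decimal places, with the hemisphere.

Bx = cos φ₂ cos Δλ = 0.457200,  By = cos φ₂ sin Δλ = 0.078778
φₘ = atan2(sin φ₁ + sin φ₂, √((cos φ₁ + Bx)² + By²)) = -68.22044°
λₘ = λ₁ + atan2(By, cos φ₁ + Bx) = -92.94800°

92.948°W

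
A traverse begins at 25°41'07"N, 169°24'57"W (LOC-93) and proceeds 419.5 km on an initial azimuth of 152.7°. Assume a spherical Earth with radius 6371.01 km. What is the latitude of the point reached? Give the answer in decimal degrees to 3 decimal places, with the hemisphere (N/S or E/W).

22.321°N

LOC-93: φ = +25.68528°, λ = -169.41583°
δ = d/R = 419.5/6371.01 = 0.065845 rad
φ₂ = arcsin(sin φ₁ cos δ + cos φ₁ sin δ cos θ)
   = arcsin(0.43343·0.99783 + 0.90119·0.06580·-0.88862) = 22.32110°
λ₂ = λ₁ + atan2(sin θ sin δ cos φ₁, cos δ − sin φ₁ sin φ₂) = -167.54637°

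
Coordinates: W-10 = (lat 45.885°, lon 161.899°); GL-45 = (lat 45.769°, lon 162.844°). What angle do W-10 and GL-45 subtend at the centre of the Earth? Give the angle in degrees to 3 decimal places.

0.669°

Δφ = -0.1160°,  Δλ = 0.9450°
a = sin²(Δφ/2) + cos φ₁ cos φ₂ sin²(Δλ/2) = 0.000034
c = 2·arcsin(√a) = 0.011670 rad = 0.6686°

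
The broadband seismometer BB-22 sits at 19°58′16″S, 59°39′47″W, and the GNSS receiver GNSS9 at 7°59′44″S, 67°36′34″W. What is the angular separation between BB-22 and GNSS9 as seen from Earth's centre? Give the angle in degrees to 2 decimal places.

14.23°

BB-22: φ = -19.97111°, λ = -59.66306°
GNSS9: φ = -7.99556°, λ = -67.60944°
Δφ = 11.9756°,  Δλ = -7.9464°
a = sin²(Δφ/2) + cos φ₁ cos φ₂ sin²(Δλ/2) = 0.015350
c = 2·arcsin(√a) = 0.248432 rad = 14.2341°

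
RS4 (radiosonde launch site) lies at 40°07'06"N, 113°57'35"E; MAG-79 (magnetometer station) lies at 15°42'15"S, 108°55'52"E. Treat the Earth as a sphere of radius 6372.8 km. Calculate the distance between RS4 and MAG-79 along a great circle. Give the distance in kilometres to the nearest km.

6231 km

RS4: φ = +40.11833°, λ = +113.95972°
MAG-79: φ = -15.70417°, λ = +108.93111°
Δφ = -55.8225°,  Δλ = -5.0286°
a = sin²(Δφ/2) + cos φ₁ cos φ₂ sin²(Δλ/2) = 0.220537
c = 2·arcsin(√a) = 0.977707 rad = 56.0185°
d = R·c = 6372.8 × 0.977707 = 6230.7 km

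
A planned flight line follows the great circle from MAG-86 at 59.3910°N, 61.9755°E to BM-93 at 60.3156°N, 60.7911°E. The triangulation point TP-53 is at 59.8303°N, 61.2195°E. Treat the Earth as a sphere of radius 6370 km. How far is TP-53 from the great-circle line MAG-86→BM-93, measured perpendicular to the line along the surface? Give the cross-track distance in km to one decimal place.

9.5 km

δ₁₃ = central angle MAG-86→TP-53 = 0.010165 rad  (haversine)
θ₁₃ = bearing MAG-86→TP-53 = 319.284°,  θ₁₂ = bearing MAG-86→BM-93 = 327.756°
dₓₜ = R·arcsin(sin δ₁₃ · sin(θ₁₃ − θ₁₂)) = 6370·arcsin(0.01017·sin(-8.473°)) = -9.541 km
|dₓₜ| = 9.541 km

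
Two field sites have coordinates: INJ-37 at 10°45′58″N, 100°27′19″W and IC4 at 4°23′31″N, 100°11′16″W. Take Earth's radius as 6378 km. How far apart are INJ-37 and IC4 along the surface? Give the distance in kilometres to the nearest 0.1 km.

710.2 km

INJ-37: φ = +10.76611°, λ = -100.45528°
IC4: φ = +4.39194°, λ = -100.18778°
Δφ = -6.3742°,  Δλ = 0.2675°
a = sin²(Δφ/2) + cos φ₁ cos φ₂ sin²(Δλ/2) = 0.003096
c = 2·arcsin(√a) = 0.111346 rad = 6.3797°
d = R·c = 6378 × 0.111346 = 710.2 km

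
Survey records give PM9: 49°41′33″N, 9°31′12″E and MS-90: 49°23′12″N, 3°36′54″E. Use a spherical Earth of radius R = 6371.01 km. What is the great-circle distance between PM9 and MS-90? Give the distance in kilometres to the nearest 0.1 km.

427.3 km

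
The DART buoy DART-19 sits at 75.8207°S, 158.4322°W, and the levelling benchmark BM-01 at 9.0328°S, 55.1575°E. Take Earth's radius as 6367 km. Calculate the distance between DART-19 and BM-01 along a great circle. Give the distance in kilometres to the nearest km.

10315 km

Δφ = 66.7879°,  Δλ = -146.4103°
a = sin²(Δφ/2) + cos φ₁ cos φ₂ sin²(Δλ/2) = 0.524654
c = 2·arcsin(√a) = 1.620123 rad = 92.8262°
d = R·c = 6367 × 1.620123 = 10315.3 km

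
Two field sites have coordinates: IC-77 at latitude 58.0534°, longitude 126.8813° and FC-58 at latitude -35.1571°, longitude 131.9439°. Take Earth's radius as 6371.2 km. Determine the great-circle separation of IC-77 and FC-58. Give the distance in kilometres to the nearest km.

Δφ = -93.2105°,  Δλ = 5.0626°
a = sin²(Δφ/2) + cos φ₁ cos φ₂ sin²(Δλ/2) = 0.528846
c = 2·arcsin(√a) = 1.628520 rad = 93.3074°
d = R·c = 6371.2 × 1.628520 = 10375.6 km

10376 km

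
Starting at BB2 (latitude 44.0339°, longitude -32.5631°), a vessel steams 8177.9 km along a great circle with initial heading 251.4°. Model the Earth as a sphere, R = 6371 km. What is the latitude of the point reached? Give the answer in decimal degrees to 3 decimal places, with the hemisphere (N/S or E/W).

δ = d/R = 8177.9/6371 = 1.283613 rad
φ₂ = arcsin(sin φ₁ cos δ + cos φ₁ sin δ cos θ)
   = arcsin(0.69508·0.28325 + 0.71893·0.95905·-0.31896) = -1.31987°
λ₂ = λ₁ + atan2(sin θ sin δ cos φ₁, cos δ − sin φ₁ sin φ₂) = -97.95735°

1.320°S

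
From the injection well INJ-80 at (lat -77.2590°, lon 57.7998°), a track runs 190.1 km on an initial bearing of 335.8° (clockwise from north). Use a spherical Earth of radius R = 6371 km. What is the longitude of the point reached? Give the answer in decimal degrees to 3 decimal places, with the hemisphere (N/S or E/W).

δ = d/R = 190.1/6371 = 0.029838 rad
φ₂ = arcsin(sin φ₁ cos δ + cos φ₁ sin δ cos θ)
   = arcsin(-0.97538·0.99955 + 0.22054·0.02983·0.91212) = -75.68275°
λ₂ = λ₁ + atan2(sin θ sin δ cos φ₁, cos δ − sin φ₁ sin φ₂) = 54.96512°

54.965°E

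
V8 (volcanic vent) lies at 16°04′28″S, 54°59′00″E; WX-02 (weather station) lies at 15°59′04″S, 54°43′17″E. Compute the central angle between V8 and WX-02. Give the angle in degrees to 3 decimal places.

0.267°

V8: φ = -16.07444°, λ = +54.98333°
WX-02: φ = -15.98444°, λ = +54.72139°
Δφ = 0.0900°,  Δλ = -0.2619°
a = sin²(Δφ/2) + cos φ₁ cos φ₂ sin²(Δλ/2) = 0.000005
c = 2·arcsin(√a) = 0.004666 rad = 0.2674°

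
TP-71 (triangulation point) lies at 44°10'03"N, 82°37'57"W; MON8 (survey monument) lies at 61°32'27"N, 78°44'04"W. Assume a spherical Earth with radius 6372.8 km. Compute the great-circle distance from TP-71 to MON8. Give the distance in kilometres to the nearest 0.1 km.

1949.2 km

TP-71: φ = +44.16750°, λ = -82.63250°
MON8: φ = +61.54083°, λ = -78.73444°
Δφ = 17.3733°,  Δλ = 3.8981°
a = sin²(Δφ/2) + cos φ₁ cos φ₂ sin²(Δλ/2) = 0.023206
c = 2·arcsin(√a) = 0.305859 rad = 17.5244°
d = R·c = 6372.8 × 0.305859 = 1949.2 km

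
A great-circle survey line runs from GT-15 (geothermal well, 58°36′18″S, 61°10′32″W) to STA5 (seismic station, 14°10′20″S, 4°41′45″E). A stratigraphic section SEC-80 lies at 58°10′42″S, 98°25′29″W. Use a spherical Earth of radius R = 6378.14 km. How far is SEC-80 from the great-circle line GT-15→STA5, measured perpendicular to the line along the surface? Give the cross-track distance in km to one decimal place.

51.8 km

GT-15: φ = -58.60500°, λ = -61.17556°
STA5: φ = -14.17222°, λ = +4.69583°
SEC-80: φ = -58.17833°, λ = -98.42472°
δ₁₃ = central angle GT-15→SEC-80 = 0.336424 rad  (haversine)
θ₁₃ = bearing GT-15→SEC-80 = 255.193°,  θ₁₂ = bearing GT-15→STA5 = 76.602°
dₓₜ = R·arcsin(sin δ₁₃ · sin(θ₁₃ − θ₁₂)) = 6378.14·arcsin(0.33011·sin(178.591°)) = 51.763 km
|dₓₜ| = 51.763 km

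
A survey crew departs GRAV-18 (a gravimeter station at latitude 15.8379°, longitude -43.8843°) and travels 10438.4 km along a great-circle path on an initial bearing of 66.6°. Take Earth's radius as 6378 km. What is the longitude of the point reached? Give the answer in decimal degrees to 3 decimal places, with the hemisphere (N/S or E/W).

δ = d/R = 10438.4/6378 = 1.636626 rad
φ₂ = arcsin(sin φ₁ cos δ + cos φ₁ sin δ cos θ)
   = arcsin(0.27292·-0.06578 + 0.96204·0.99783·0.39715) = 21.30242°
λ₂ = λ₁ + atan2(sin θ sin δ cos φ₁, cos δ − sin φ₁ sin φ₂) = 56.71916°

56.719°E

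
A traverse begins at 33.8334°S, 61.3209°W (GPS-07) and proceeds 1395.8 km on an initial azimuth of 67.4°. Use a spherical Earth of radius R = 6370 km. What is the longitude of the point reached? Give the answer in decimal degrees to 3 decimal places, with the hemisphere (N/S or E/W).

δ = d/R = 1395.8/6370 = 0.219121 rad
φ₂ = arcsin(sin φ₁ cos δ + cos φ₁ sin δ cos θ)
   = arcsin(-0.55678·0.97609 + 0.83066·0.21737·0.38430) = -28.29931°
λ₂ = λ₁ + atan2(sin θ sin δ cos φ₁, cos δ − sin φ₁ sin φ₂) = -48.14626°

48.146°W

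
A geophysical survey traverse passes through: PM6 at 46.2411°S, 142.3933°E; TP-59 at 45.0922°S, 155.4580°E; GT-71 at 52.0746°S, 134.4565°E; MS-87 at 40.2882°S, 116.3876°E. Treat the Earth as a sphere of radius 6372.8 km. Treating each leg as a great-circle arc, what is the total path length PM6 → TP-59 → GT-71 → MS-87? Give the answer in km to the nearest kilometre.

4645 km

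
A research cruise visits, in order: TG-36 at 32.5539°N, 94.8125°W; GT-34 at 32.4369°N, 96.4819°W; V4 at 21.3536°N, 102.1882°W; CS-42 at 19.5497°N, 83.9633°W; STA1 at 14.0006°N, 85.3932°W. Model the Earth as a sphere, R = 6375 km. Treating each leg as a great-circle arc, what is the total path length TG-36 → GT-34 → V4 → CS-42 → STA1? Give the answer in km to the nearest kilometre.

TG-36→GT-34: c = 0.024659 rad, d = 157.20 km
GT-34→V4: c = 0.212752 rad, d = 1356.29 km
V4→CS-42: c = 0.299522 rad, d = 1909.45 km
CS-42→STA1: c = 0.099751 rad, d = 635.91 km
Total = 157.20 + 1356.29 + 1909.45 + 635.91 = 4058.86 km

4059 km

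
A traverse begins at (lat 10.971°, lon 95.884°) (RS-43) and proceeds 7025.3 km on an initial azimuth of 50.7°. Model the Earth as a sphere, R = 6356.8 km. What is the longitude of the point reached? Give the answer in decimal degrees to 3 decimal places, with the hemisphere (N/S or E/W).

160.164°E

δ = d/R = 7025.3/6356.8 = 1.105163 rad
φ₂ = arcsin(sin φ₁ cos δ + cos φ₁ sin δ cos θ)
   = arcsin(0.19031·0.44899 + 0.98172·0.89354·0.63338) = 39.87046°
λ₂ = λ₁ + atan2(sin θ sin δ cos φ₁, cos δ − sin φ₁ sin φ₂) = 160.16375°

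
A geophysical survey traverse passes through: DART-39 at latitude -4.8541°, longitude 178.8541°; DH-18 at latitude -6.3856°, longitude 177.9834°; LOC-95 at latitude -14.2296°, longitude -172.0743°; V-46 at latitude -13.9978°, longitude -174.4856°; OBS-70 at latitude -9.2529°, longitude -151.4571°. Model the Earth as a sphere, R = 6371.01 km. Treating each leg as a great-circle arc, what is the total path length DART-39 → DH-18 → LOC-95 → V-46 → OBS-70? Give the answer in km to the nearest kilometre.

4412 km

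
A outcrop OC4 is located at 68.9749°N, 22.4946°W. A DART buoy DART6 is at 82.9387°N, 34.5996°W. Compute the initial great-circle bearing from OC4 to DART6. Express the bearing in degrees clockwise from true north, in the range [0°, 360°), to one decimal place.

354.0°

Δλ = -12.1050°
y = sin Δλ · cos φ₂ = -0.025779
x = cos φ₁ sin φ₂ − sin φ₁ cos φ₂ cos Δλ = 0.243860
θ = atan2(y, x) = -6.0345° → 353.9655° (mod 360°)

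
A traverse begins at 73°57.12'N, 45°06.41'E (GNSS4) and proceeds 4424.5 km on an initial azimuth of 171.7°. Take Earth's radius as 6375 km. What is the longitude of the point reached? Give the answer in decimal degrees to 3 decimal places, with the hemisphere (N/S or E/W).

GNSS4: φ = +73.95200°, λ = +45.10683°
δ = d/R = 4424.5/6375 = 0.694039 rad
φ₂ = arcsin(sin φ₁ cos δ + cos φ₁ sin δ cos θ)
   = arcsin(0.96103·0.76867 + 0.27644·0.63965·-0.98953) = 34.31486°
λ₂ = λ₁ + atan2(sin θ sin δ cos φ₁, cos δ − sin φ₁ sin φ₂) = 51.52561°

51.526°E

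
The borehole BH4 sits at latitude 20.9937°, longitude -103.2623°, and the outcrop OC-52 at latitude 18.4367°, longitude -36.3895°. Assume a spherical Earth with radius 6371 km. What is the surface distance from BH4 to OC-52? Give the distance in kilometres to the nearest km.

6954 km

Δφ = -2.5570°,  Δλ = 66.8728°
a = sin²(Δφ/2) + cos φ₁ cos φ₂ sin²(Δλ/2) = 0.269408
c = 2·arcsin(√a) = 1.091468 rad = 62.5365°
d = R·c = 6371 × 1.091468 = 6953.7 km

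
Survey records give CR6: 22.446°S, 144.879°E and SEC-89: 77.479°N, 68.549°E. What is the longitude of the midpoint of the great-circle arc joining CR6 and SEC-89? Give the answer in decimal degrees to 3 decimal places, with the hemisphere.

Bx = cos φ₂ cos Δλ = 0.051236,  By = cos φ₂ sin Δλ = -0.210656
φₘ = atan2(sin φ₁ + sin φ₂, √((cos φ₁ + Bx)² + By²)) = 30.77879°
λₘ = λ₁ + atan2(By, cos φ₁ + Bx) = 132.69298°

132.693°E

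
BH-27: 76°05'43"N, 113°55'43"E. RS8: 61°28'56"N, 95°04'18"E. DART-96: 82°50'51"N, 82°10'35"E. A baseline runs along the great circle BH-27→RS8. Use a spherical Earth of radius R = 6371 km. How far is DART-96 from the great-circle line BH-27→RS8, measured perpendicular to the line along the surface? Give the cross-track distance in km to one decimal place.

833.1 km

BH-27: φ = +76.09528°, λ = +113.92861°
RS8: φ = +61.48222°, λ = +95.07167°
DART-96: φ = +82.84750°, λ = +82.17639°
δ₁₃ = central angle BH-27→DART-96 = 0.151236 rad  (haversine)
θ₁₃ = bearing BH-27→DART-96 = 334.220°,  θ₁₂ = bearing BH-27→RS8 = 214.158°
dₓₜ = R·arcsin(sin δ₁₃ · sin(θ₁₃ − θ₁₂)) = 6371·arcsin(0.15066·sin(120.062°)) = 833.106 km
|dₓₜ| = 833.106 km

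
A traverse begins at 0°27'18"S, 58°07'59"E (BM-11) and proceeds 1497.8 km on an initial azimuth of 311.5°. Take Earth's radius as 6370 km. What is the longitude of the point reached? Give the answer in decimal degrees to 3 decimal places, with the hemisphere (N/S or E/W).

BM-11: φ = -0.45500°, λ = +58.13306°
δ = d/R = 1497.8/6370 = 0.235133 rad
φ₂ = arcsin(sin φ₁ cos δ + cos φ₁ sin δ cos θ)
   = arcsin(-0.00794·0.97248 + 0.99997·0.23297·0.66262) = 8.43254°
λ₂ = λ₁ + atan2(sin θ sin δ cos φ₁, cos δ − sin φ₁ sin φ₂) = 47.97331°

47.973°E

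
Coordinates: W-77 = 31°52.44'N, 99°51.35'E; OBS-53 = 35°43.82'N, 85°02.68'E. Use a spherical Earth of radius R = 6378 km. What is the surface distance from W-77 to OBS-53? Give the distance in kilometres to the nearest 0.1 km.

W-77: φ = +31.87400°, λ = +99.85583°
OBS-53: φ = +35.73033°, λ = +85.04467°
Δφ = 3.8563°,  Δλ = -14.8112°
a = sin²(Δφ/2) + cos φ₁ cos φ₂ sin²(Δλ/2) = 0.012585
c = 2·arcsin(√a) = 0.224836 rad = 12.8822°
d = R·c = 6378 × 0.224836 = 1434.0 km

1434.0 km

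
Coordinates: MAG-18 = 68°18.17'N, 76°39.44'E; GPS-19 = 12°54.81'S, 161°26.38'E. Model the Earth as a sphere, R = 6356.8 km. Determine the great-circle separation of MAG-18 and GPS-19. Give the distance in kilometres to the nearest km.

MAG-18: φ = +68.30283°, λ = +76.65733°
GPS-19: φ = -12.91350°, λ = +161.43967°
Δφ = -81.2163°,  Δλ = 84.7823°
a = sin²(Δφ/2) + cos φ₁ cos φ₂ sin²(Δλ/2) = 0.587438
c = 2·arcsin(√a) = 1.746576 rad = 100.0715°
d = R·c = 6356.8 × 1.746576 = 11102.6 km

11103 km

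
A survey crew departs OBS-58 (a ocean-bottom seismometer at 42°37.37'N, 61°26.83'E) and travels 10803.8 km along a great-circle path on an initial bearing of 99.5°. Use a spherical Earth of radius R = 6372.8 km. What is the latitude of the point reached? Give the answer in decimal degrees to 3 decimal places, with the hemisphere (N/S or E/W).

11.806°S

OBS-58: φ = +42.62283°, λ = +61.44717°
δ = d/R = 10803.8/6372.8 = 1.695299 rad
φ₂ = arcsin(sin φ₁ cos δ + cos φ₁ sin δ cos θ)
   = arcsin(0.67717·-0.12418 + 0.73583·0.99226·-0.16505) = -11.80597°
λ₂ = λ₁ + atan2(sin θ sin δ cos φ₁, cos δ − sin φ₁ sin φ₂) = 150.30426°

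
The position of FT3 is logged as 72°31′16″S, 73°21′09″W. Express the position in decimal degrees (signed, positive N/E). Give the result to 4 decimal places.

-72.5211°, -73.3525°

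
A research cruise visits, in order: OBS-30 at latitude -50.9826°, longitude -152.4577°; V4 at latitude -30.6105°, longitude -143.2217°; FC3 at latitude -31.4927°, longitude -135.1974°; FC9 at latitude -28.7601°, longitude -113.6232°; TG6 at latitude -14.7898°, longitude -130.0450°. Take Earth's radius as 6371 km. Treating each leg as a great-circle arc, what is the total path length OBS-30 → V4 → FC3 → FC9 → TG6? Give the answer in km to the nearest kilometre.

7549 km

OBS-30→V4: c = 0.375220 rad, d = 2390.52 km
V4→FC3: c = 0.120937 rad, d = 770.49 km
FC3→FC9: c = 0.328605 rad, d = 2093.54 km
FC9→TG6: c = 0.360148 rad, d = 2294.51 km
Total = 2390.52 + 770.49 + 2093.54 + 2294.51 = 7549.07 km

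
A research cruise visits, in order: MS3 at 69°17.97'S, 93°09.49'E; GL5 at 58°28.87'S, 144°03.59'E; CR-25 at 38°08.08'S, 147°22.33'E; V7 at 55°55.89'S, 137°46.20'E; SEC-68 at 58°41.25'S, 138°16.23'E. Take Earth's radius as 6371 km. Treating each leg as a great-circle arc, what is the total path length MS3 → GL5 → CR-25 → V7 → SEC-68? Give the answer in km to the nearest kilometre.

7349 km

MS3: φ = -69.29950°, λ = +93.15817°
GL5: φ = -58.48117°, λ = +144.05983°
CR-25: φ = -38.13467°, λ = +147.37217°
V7: φ = -55.93150°, λ = +137.77000°
SEC-68: φ = -58.68750°, λ = +138.27050°
MS3→GL5: c = 0.417823 rad, d = 2661.95 km
GL5→CR-25: c = 0.357084 rad, d = 2274.98 km
CR-25→V7: c = 0.330214 rad, d = 2103.79 km
V7→SEC-68: c = 0.048332 rad, d = 307.92 km
Total = 2661.95 + 2274.98 + 2103.79 + 307.92 = 7348.65 km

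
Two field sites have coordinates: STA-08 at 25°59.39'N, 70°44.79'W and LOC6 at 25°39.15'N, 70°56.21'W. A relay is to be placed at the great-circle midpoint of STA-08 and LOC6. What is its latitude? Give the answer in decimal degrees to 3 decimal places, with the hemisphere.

25.821°N

STA-08: φ = +25.98983°, λ = -70.74650°
LOC6: φ = +25.65250°, λ = -70.93683°
Bx = cos φ₂ cos Δλ = 0.901431,  By = cos φ₂ sin Δλ = -0.002995
φₘ = atan2(sin φ₁ + sin φ₂, √((cos φ₁ + Bx)² + By²)) = 25.82120°
λₘ = λ₁ + atan2(By, cos φ₁ + Bx) = -70.84180°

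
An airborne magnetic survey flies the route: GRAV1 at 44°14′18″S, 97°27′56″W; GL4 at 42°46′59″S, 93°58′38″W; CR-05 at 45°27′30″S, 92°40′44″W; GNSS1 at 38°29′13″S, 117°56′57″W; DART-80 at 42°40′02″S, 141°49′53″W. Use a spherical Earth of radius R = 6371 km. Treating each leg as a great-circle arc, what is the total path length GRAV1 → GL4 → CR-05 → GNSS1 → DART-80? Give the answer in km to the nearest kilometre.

GRAV1: φ = -44.23833°, λ = -97.46556°
GL4: φ = -42.78306°, λ = -93.97722°
CR-05: φ = -45.45833°, λ = -92.67889°
GNSS1: φ = -38.48694°, λ = -117.94917°
DART-80: φ = -42.66722°, λ = -141.83139°
GRAV1→GL4: c = 0.050933 rad, d = 324.49 km
GL4→CR-05: c = 0.049443 rad, d = 315.00 km
CR-05→GNSS1: c = 0.347973 rad, d = 2216.94 km
GNSS1→DART-80: c = 0.323715 rad, d = 2062.39 km
Total = 324.49 + 315.00 + 2216.94 + 2062.39 = 4918.82 km

4919 km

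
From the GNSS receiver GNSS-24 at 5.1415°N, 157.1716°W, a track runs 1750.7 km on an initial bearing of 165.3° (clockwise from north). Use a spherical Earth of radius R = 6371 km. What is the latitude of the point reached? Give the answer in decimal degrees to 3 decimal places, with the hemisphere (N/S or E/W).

δ = d/R = 1750.7/6371 = 0.274792 rad
φ₂ = arcsin(sin φ₁ cos δ + cos φ₁ sin δ cos θ)
   = arcsin(0.08962·0.96248 + 0.99598·0.27135·-0.96727) = -10.08770°
λ₂ = λ₁ + atan2(sin θ sin δ cos φ₁, cos δ − sin φ₁ sin φ₂) = -153.16120°

10.088°S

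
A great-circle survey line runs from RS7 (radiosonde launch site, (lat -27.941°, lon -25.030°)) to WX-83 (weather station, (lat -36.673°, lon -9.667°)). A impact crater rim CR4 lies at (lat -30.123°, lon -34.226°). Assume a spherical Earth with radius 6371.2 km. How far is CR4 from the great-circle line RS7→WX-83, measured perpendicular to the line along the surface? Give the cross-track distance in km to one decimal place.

760.1 km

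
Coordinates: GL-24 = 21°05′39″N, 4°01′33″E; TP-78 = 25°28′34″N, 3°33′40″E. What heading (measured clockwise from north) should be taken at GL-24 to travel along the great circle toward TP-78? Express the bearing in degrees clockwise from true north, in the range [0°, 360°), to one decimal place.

GL-24: φ = +21.09417°, λ = +4.02583°
TP-78: φ = +25.47611°, λ = +3.56111°
Δλ = -0.4647°
y = sin Δλ · cos φ₂ = -0.007322
x = cos φ₁ sin φ₂ − sin φ₁ cos φ₂ cos Δλ = 0.076416
θ = atan2(y, x) = -5.4734° → 354.5266° (mod 360°)

354.5°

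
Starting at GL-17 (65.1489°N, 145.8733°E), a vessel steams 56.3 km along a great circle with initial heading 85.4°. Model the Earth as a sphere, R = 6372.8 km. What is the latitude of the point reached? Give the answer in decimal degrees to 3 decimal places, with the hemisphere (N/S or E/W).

δ = d/R = 56.3/6372.8 = 0.008834 rad
φ₂ = arcsin(sin φ₁ cos δ + cos φ₁ sin δ cos θ)
   = arcsin(0.90740·0.99996 + 0.42026·0.00883·0.08020) = 65.18469°
λ₂ = λ₁ + atan2(sin θ sin δ cos φ₁, cos δ − sin φ₁ sin φ₂) = 147.07554°

65.185°N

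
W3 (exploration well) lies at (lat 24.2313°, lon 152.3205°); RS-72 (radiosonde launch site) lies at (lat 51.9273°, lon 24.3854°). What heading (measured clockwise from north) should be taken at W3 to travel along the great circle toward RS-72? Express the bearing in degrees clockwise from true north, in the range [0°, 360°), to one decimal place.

Δλ = -127.9351°
y = sin Δλ · cos φ₂ = -0.486365
x = cos φ₁ sin φ₂ − sin φ₁ cos φ₂ cos Δλ = 0.873463
θ = atan2(y, x) = -29.1101° → 330.8899° (mod 360°)

330.9°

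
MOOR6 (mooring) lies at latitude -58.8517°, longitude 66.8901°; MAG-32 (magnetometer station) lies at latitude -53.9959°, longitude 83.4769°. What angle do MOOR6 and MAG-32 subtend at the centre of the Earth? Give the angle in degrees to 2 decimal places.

10.34°

Δφ = 4.8558°,  Δλ = 16.5868°
a = sin²(Δφ/2) + cos φ₁ cos φ₂ sin²(Δλ/2) = 0.008121
c = 2·arcsin(√a) = 0.180477 rad = 10.3405°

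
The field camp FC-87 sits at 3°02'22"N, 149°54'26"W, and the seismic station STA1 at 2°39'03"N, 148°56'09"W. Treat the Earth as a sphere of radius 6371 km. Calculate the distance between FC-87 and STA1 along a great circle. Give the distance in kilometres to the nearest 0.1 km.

FC-87: φ = +3.03944°, λ = -149.90722°
STA1: φ = +2.65083°, λ = -148.93583°
Δφ = -0.3886°,  Δλ = 0.9714°
a = sin²(Δφ/2) + cos φ₁ cos φ₂ sin²(Δλ/2) = 0.000083
c = 2·arcsin(√a) = 0.018241 rad = 1.0451°
d = R·c = 6371 × 0.018241 = 116.2 km

116.2 km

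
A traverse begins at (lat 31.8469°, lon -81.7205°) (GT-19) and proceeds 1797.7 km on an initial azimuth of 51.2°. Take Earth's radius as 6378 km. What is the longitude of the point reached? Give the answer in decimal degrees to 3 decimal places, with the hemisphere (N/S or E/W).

δ = d/R = 1797.7/6378 = 0.281860 rad
φ₂ = arcsin(sin φ₁ cos δ + cos φ₁ sin δ cos θ)
   = arcsin(0.52765·0.96054 + 0.84946·0.27814·0.62660) = 40.91043°
λ₂ = λ₁ + atan2(sin θ sin δ cos φ₁, cos δ − sin φ₁ sin φ₂) = -65.05227°

65.052°W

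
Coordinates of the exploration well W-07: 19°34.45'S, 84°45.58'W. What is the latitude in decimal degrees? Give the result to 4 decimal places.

19.5742°S

19° + 34.45′/60 = 19 + 0.57417 = 19.5742°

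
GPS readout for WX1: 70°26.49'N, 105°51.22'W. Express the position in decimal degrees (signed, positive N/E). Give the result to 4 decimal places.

+70.4415°, -105.8537°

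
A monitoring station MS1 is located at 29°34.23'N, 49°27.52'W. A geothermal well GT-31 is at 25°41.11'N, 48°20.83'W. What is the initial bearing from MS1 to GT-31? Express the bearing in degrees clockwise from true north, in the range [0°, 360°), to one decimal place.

165.5°

MS1: φ = +29.57050°, λ = -49.45867°
GT-31: φ = +25.68517°, λ = -48.34717°
Δλ = 1.1115°
y = sin Δλ · cos φ₂ = 0.017481
x = cos φ₁ sin φ₂ − sin φ₁ cos φ₂ cos Δλ = -0.067676
θ = atan2(y, x) = 165.5166° → 165.5166° (mod 360°)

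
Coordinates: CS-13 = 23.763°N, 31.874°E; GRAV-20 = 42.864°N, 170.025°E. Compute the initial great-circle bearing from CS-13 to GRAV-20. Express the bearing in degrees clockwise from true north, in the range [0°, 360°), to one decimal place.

30.1°

Δλ = 138.1510°
y = sin Δλ · cos φ₂ = 0.489016
x = cos φ₁ sin φ₂ − sin φ₁ cos φ₂ cos Δλ = 0.842599
θ = atan2(y, x) = 30.1294° → 30.1294° (mod 360°)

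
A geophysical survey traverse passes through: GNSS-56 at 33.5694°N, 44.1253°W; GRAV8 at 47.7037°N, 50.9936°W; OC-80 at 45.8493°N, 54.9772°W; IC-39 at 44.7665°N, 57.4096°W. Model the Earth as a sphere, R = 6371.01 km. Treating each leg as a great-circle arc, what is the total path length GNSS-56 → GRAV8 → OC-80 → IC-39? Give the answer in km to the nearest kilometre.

GNSS-56→GRAV8: c = 0.262663 rad, d = 1673.43 km
GRAV8→OC-80: c = 0.057562 rad, d = 366.73 km
OC-80→IC-39: c = 0.035333 rad, d = 225.11 km
Total = 1673.43 + 366.73 + 225.11 = 2265.26 km

2265 km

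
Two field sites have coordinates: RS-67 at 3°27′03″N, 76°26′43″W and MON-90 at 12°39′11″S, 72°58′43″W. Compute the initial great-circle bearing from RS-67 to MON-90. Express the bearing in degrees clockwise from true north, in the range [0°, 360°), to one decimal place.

168.0°

RS-67: φ = +3.45083°, λ = -76.44528°
MON-90: φ = -12.65306°, λ = -72.97861°
Δλ = 3.4667°
y = sin Δλ · cos φ₂ = 0.058999
x = cos φ₁ sin φ₂ − sin φ₁ cos φ₂ cos Δλ = -0.277272
θ = atan2(y, x) = 167.9875° → 167.9875° (mod 360°)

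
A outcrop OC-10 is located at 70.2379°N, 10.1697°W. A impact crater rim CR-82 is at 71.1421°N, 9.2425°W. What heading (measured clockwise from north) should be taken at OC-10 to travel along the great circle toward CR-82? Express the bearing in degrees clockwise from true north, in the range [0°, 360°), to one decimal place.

Δλ = 0.9272°
y = sin Δλ · cos φ₂ = 0.005230
x = cos φ₁ sin φ₂ − sin φ₁ cos φ₂ cos Δλ = 0.015820
θ = atan2(y, x) = 18.2943° → 18.2943° (mod 360°)

18.3°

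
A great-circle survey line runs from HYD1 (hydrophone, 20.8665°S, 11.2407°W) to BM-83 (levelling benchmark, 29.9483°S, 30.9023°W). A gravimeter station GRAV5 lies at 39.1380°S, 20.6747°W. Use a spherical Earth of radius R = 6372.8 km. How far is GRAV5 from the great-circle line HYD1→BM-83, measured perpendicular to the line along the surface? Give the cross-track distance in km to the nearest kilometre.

1322 km

δ₁₃ = central angle HYD1→GRAV5 = 0.348812 rad  (haversine)
θ₁₃ = bearing HYD1→GRAV5 = 201.837°,  θ₁₂ = bearing HYD1→BM-83 = 238.904°
dₓₜ = R·arcsin(sin δ₁₃ · sin(θ₁₃ − θ₁₂)) = 6372.8·arcsin(0.34178·sin(-37.067°)) = -1322.308 km
|dₓₜ| = 1322.308 km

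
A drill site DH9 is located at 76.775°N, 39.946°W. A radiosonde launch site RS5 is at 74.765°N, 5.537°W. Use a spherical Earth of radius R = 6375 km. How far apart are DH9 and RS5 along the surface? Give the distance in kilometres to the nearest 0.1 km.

Δφ = -2.0100°,  Δλ = 34.4090°
a = sin²(Δφ/2) + cos φ₁ cos φ₂ sin²(Δλ/2) = 0.005567
c = 2·arcsin(√a) = 0.149366 rad = 8.5580°
d = R·c = 6375 × 0.149366 = 952.2 km

952.2 km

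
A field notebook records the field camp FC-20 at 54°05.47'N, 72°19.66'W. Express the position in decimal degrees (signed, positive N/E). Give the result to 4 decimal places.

lat: 54.0912° N → +54.0912°
lon: 72.3277° W → -72.3277°

+54.0912°, -72.3277°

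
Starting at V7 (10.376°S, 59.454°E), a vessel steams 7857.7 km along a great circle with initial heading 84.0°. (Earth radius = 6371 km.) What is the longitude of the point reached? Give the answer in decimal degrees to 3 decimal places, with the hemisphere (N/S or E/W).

129.354°E

δ = d/R = 7857.7/6371 = 1.233354 rad
φ₂ = arcsin(sin φ₁ cos δ + cos φ₁ sin δ cos θ)
   = arcsin(-0.18011·0.33107 + 0.98365·0.94360·0.10453) = 2.14289°
λ₂ = λ₁ + atan2(sin θ sin δ cos φ₁, cos δ − sin φ₁ sin φ₂) = 129.35365°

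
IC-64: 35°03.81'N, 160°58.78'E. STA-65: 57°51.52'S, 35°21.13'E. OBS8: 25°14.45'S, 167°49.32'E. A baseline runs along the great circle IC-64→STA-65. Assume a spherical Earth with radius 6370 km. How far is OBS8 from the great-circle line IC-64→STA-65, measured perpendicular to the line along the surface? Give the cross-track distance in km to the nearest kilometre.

IC-64: φ = +35.06350°, λ = +160.97967°
STA-65: φ = -57.85867°, λ = +35.35217°
OBS8: φ = -25.24083°, λ = +167.82200°
δ₁₃ = central angle IC-64→OBS8 = 1.058569 rad  (haversine)
θ₁₃ = bearing IC-64→OBS8 = 172.898°,  θ₁₂ = bearing IC-64→STA-65 = 220.017°
dₓₜ = R·arcsin(sin δ₁₃ · sin(θ₁₃ − θ₁₂)) = 6370·arcsin(0.87166·sin(-47.119°)) = -4413.347 km
|dₓₜ| = 4413.347 km

4413 km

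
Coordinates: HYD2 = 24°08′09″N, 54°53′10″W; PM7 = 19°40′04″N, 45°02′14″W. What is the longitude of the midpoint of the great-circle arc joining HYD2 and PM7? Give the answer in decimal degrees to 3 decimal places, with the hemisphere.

HYD2: φ = +24.13583°, λ = -54.88611°
PM7: φ = +19.66778°, λ = -45.03722°
Bx = cos φ₂ cos Δλ = 0.927782,  By = cos φ₂ sin Δλ = 0.161071
φₘ = atan2(sin φ₁ + sin φ₂, √((cos φ₁ + Bx)² + By²)) = 21.97522°
λₘ = λ₁ + atan2(By, cos φ₁ + Bx) = -49.88424°

49.884°W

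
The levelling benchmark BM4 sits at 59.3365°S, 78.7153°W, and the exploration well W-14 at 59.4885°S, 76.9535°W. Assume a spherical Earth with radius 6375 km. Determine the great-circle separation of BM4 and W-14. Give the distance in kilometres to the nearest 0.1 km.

101.2 km

Δφ = -0.1520°,  Δλ = 1.7618°
a = sin²(Δφ/2) + cos φ₁ cos φ₂ sin²(Δλ/2) = 0.000063
c = 2·arcsin(√a) = 0.015870 rad = 0.9093°
d = R·c = 6375 × 0.015870 = 101.2 km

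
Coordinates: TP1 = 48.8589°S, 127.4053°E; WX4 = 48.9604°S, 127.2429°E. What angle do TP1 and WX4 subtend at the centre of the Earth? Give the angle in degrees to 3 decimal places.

0.147°

Δφ = -0.1015°,  Δλ = -0.1624°
a = sin²(Δφ/2) + cos φ₁ cos φ₂ sin²(Δλ/2) = 0.000002
c = 2·arcsin(√a) = 0.002571 rad = 0.1473°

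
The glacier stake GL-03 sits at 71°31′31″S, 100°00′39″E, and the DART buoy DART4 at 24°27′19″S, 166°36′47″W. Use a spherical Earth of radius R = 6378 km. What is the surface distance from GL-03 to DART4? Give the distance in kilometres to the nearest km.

7562 km

GL-03: φ = -71.52528°, λ = +100.01083°
DART4: φ = -24.45528°, λ = -166.61306°
Δφ = 47.0700°,  Δλ = 93.3761°
a = sin²(Δφ/2) + cos φ₁ cos φ₂ sin²(Δλ/2) = 0.312170
c = 2·arcsin(√a) = 1.185687 rad = 67.9349°
d = R·c = 6378 × 1.185687 = 7562.3 km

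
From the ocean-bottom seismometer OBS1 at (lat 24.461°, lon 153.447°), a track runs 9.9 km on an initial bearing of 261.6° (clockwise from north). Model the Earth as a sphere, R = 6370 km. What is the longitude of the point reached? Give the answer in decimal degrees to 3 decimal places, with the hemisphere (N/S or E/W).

153.350°E

δ = d/R = 9.9/6370 = 0.001554 rad
φ₂ = arcsin(sin φ₁ cos δ + cos φ₁ sin δ cos θ)
   = arcsin(0.41407·1.00000 + 0.91024·0.00155·-0.14608) = 24.44796°
λ₂ = λ₁ + atan2(sin θ sin δ cos φ₁, cos δ − sin φ₁ sin φ₂) = 153.35023°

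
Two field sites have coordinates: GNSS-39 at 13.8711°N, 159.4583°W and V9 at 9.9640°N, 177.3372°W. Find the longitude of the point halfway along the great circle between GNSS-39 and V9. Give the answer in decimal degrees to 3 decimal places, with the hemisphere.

168.463°W

Bx = cos φ₂ cos Δλ = 0.937353,  By = cos φ₂ sin Δλ = -0.302375
φₘ = atan2(sin φ₁ + sin φ₂, √((cos φ₁ + Bx)² + By²)) = 12.05982°
λₘ = λ₁ + atan2(By, cos φ₁ + Bx) = -168.46263°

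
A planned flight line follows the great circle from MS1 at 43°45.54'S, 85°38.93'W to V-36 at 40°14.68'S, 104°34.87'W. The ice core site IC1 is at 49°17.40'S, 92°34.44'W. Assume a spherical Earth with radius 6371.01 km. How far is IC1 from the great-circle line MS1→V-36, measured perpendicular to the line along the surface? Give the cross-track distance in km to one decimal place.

696.6 km

MS1: φ = -43.75900°, λ = -85.64883°
V-36: φ = -40.24467°, λ = -104.58117°
IC1: φ = -49.29000°, λ = -92.57400°
δ₁₃ = central angle MS1→IC1 = 0.127307 rad  (haversine)
θ₁₃ = bearing MS1→IC1 = 218.273°,  θ₁₂ = bearing MS1→V-36 = 277.531°
dₓₜ = R·arcsin(sin δ₁₃ · sin(θ₁₃ − θ₁₂)) = 6371.01·arcsin(0.12696·sin(-59.258°)) = -696.606 km
|dₓₜ| = 696.606 km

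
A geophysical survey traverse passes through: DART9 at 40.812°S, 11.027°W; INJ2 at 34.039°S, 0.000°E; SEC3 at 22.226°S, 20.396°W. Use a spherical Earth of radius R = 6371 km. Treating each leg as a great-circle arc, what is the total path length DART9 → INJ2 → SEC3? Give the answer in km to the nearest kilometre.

DART9→INJ2: c = 0.192956 rad, d = 1229.32 km
INJ2→SEC3: c = 0.374394 rad, d = 2385.26 km
Total = 1229.32 + 2385.26 = 3614.58 km

3615 km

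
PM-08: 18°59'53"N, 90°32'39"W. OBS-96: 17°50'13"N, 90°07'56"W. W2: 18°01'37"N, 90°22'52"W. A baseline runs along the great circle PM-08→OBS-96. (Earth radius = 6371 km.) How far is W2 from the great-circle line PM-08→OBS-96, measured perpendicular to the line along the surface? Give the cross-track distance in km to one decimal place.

PM-08: φ = +18.99806°, λ = -90.54417°
OBS-96: φ = +17.83694°, λ = -90.13222°
W2: φ = +18.02694°, λ = -90.38111°
δ₁₃ = central angle PM-08→W2 = 0.017163 rad  (haversine)
θ₁₃ = bearing PM-08→W2 = 170.927°,  θ₁₂ = bearing PM-08→OBS-96 = 161.331°
dₓₜ = R·arcsin(sin δ₁₃ · sin(θ₁₃ − θ₁₂)) = 6371·arcsin(0.01716·sin(9.597°)) = 18.228 km
|dₓₜ| = 18.228 km

18.2 km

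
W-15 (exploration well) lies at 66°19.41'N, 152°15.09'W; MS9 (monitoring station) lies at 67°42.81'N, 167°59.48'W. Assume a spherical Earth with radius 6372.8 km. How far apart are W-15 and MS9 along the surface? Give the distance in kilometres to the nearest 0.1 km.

W-15: φ = +66.32350°, λ = -152.25150°
MS9: φ = +67.71350°, λ = -167.99133°
Δφ = 1.3900°,  Δλ = -15.7398°
a = sin²(Δφ/2) + cos φ₁ cos φ₂ sin²(Δλ/2) = 0.003002
c = 2·arcsin(√a) = 0.109642 rad = 6.2820°
d = R·c = 6372.8 × 0.109642 = 698.7 km

698.7 km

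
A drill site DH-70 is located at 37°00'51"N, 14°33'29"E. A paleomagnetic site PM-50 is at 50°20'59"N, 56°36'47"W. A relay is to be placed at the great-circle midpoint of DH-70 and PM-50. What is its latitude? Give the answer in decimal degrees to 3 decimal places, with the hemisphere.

49.494°N

DH-70: φ = +37.01417°, λ = +14.55806°
PM-50: φ = +50.34972°, λ = -56.61306°
Bx = cos φ₂ cos Δλ = 0.205942,  By = cos φ₂ sin Δλ = -0.603953
φₘ = atan2(sin φ₁ + sin φ₂, √((cos φ₁ + Bx)² + By²)) = 49.49390°
λₘ = λ₁ + atan2(By, cos φ₁ + Bx) = -16.46001°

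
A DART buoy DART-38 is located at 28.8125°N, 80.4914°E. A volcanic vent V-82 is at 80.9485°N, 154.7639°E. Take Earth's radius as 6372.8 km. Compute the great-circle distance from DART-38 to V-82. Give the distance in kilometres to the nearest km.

Δφ = 52.1360°,  Δλ = 74.2725°
a = sin²(Δφ/2) + cos φ₁ cos φ₂ sin²(Δλ/2) = 0.243346
c = 2·arcsin(√a) = 1.031761 rad = 59.1156°
d = R·c = 6372.8 × 1.031761 = 6575.2 km

6575 km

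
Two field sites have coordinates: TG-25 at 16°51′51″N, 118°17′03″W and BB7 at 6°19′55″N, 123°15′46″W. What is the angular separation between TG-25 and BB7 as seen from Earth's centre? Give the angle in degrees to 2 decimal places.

11.60°

TG-25: φ = +16.86417°, λ = -118.28417°
BB7: φ = +6.33194°, λ = -123.26278°
Δφ = -10.5322°,  Δλ = -4.9786°
a = sin²(Δφ/2) + cos φ₁ cos φ₂ sin²(Δλ/2) = 0.010218
c = 2·arcsin(√a) = 0.202516 rad = 11.6033°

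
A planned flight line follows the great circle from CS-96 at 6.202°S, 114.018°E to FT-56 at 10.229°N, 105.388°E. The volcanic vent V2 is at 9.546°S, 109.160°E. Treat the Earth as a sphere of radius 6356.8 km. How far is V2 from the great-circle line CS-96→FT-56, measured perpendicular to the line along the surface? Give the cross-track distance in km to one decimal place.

644.6 km

δ₁₃ = central angle CS-96→V2 = 0.102266 rad  (haversine)
θ₁₃ = bearing CS-96→V2 = 234.891°,  θ₁₂ = bearing CS-96→FT-56 = 332.333°
dₓₜ = R·arcsin(sin δ₁₃ · sin(θ₁₃ − θ₁₂)) = 6356.8·arcsin(0.10209·sin(-97.441°)) = -644.588 km
|dₓₜ| = 644.588 km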